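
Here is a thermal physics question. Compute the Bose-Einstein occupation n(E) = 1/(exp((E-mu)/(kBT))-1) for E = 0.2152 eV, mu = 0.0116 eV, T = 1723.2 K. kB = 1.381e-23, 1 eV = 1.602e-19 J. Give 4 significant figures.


Step 1: (E - mu) = 0.2036 eV
Step 2: x = (E-mu)*eV/(kB*T) = 0.2036*1.602e-19/(1.381e-23*1723.2) = 1.371
Step 3: exp(x) = 3.938
Step 4: n = 1/(exp(x)-1) = 0.3404

0.3404


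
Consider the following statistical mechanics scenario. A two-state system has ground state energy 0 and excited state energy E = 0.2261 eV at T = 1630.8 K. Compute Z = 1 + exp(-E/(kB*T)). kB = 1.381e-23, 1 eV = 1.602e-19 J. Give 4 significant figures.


Step 1: Compute beta*E = E*eV/(kB*T) = 0.2261*1.602e-19/(1.381e-23*1630.8) = 1.608
Step 2: exp(-beta*E) = exp(-1.608) = 0.2002
Step 3: Z = 1 + 0.2002 = 1.2

1.2


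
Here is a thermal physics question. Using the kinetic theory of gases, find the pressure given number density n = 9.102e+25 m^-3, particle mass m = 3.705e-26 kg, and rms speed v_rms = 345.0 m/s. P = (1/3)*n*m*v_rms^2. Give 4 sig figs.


Step 1: v_rms^2 = 345.0^2 = 1.19e+05
Step 2: n*m = 9.102e+25*3.705e-26 = 3.372
Step 3: P = (1/3)*3.372*1.19e+05 = 1.338e+05 Pa

1.338e+05


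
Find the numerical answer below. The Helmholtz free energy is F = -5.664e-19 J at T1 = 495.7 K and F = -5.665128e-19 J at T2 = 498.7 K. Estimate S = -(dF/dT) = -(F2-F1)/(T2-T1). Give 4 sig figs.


Step 1: dF = F2 - F1 = -5.665128e-19 - (-5.664e-19) = -1.128e-22 J
Step 2: dT = T2 - T1 = 498.7 - 495.7 = 3 K
Step 3: S = -dF/dT = -(-1.128e-22)/3 = 3.76e-23 J/K

3.76e-23


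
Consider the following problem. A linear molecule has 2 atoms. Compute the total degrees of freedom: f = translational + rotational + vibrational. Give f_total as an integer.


Step 1: Translational DOF = 3
Step 2: Rotational DOF (linear) = 2
Step 3: Vibrational DOF = 3*2 - 5 = 1
Step 4: Total = 3 + 2 + 1 = 6

6


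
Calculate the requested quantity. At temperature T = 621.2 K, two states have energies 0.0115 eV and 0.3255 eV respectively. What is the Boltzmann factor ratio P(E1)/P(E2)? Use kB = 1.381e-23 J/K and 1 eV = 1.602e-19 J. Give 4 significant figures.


Step 1: Compute energy difference dE = E1 - E2 = 0.0115 - 0.3255 = -0.314 eV
Step 2: Convert to Joules: dE_J = -0.314 * 1.602e-19 = -5.03e-20 J
Step 3: Compute exponent = -dE_J / (kB * T) = -(-5.03e-20) / (1.381e-23 * 621.2) = 5.864
Step 4: P(E1)/P(E2) = exp(5.864) = 352

352


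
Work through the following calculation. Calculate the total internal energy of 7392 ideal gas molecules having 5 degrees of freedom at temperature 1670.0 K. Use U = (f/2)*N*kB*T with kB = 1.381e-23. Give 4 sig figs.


Step 1: f/2 = 5/2 = 2.5
Step 2: N*kB*T = 7392*1.381e-23*1670.0 = 1.705e-16
Step 3: U = 2.5 * 1.705e-16 = 4.262e-16 J

4.262e-16


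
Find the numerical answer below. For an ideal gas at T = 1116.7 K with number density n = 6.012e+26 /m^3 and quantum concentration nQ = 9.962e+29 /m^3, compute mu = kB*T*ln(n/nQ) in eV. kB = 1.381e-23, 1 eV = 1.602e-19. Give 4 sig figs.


Step 1: n/nQ = 6.012e+26/9.962e+29 = 0.0006035
Step 2: ln(n/nQ) = -7.413
Step 3: mu = kB*T*ln(n/nQ) = 1.542e-20*-7.413 = -1.143e-19 J
Step 4: Convert to eV: -1.143e-19/1.602e-19 = -0.7136 eV

-0.7136


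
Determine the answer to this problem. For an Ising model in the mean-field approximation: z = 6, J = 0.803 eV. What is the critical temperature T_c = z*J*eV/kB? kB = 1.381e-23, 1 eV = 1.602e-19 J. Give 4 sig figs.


Step 1: z*J = 6*0.803 = 4.818 eV
Step 2: Convert to Joules: 4.818*1.602e-19 = 7.718e-19 J
Step 3: T_c = 7.718e-19 / 1.381e-23 = 5.589e+04 K

5.589e+04


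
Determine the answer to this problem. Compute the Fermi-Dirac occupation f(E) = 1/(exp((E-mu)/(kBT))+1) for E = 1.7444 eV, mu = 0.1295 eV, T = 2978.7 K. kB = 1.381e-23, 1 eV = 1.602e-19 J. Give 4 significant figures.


Step 1: (E - mu) = 1.7444 - 0.1295 = 1.615 eV
Step 2: Convert: (E-mu)*eV = 2.587e-19 J
Step 3: x = (E-mu)*eV/(kB*T) = 6.289
Step 4: f = 1/(exp(6.289)+1) = 0.001853

0.001853


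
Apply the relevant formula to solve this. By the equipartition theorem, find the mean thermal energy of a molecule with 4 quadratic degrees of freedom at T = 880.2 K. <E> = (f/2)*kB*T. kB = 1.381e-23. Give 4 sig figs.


Step 1: f/2 = 4/2 = 2
Step 2: kB*T = 1.381e-23 * 880.2 = 1.216e-20
Step 3: <E> = 2 * 1.216e-20 = 2.431e-20 J

2.431e-20


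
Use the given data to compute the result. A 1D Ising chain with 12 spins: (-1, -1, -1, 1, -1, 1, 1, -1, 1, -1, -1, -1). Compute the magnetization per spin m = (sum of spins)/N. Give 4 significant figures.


Step 1: Count up spins (+1): 4, down spins (-1): 8
Step 2: Total magnetization M = 4 - 8 = -4
Step 3: m = M/N = -4/12 = -0.3333

-0.3333


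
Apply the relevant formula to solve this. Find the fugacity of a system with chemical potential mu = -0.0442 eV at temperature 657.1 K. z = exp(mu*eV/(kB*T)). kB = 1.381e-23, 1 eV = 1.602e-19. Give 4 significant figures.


Step 1: Convert mu to Joules: -0.0442*1.602e-19 = -7.081e-21 J
Step 2: kB*T = 1.381e-23*657.1 = 9.075e-21 J
Step 3: mu/(kB*T) = -0.7803
Step 4: z = exp(-0.7803) = 0.4583

0.4583


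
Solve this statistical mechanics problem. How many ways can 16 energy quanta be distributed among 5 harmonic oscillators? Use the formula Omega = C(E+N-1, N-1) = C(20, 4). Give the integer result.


Step 1: Use binomial coefficient C(20, 4)
Step 2: Numerator = 20! / 16!
Step 3: Denominator = 4!
Step 4: Omega = 4845

4845


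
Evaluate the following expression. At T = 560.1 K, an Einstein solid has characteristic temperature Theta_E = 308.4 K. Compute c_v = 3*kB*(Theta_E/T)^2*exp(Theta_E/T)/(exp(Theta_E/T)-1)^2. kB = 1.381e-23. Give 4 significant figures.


Step 1: x = Theta_E/T = 308.4/560.1 = 0.5506
Step 2: x^2 = 0.3032
Step 3: exp(x) = 1.734
Step 4: c_v = 3*1.381e-23*0.3032*1.734/(1.734-1)^2 = 4.04e-23

4.04e-23


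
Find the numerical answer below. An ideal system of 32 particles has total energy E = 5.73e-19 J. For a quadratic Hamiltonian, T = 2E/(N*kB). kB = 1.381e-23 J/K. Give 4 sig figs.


Step 1: Numerator = 2*E = 2*5.73e-19 = 1.146e-18 J
Step 2: Denominator = N*kB = 32*1.381e-23 = 4.419e-22
Step 3: T = 1.146e-18 / 4.419e-22 = 2593 K

2593


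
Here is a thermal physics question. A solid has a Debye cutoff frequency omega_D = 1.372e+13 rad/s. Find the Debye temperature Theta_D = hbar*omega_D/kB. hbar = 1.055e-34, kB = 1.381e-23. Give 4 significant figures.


Step 1: hbar*omega_D = 1.055e-34 * 1.372e+13 = 1.447e-21 J
Step 2: Theta_D = 1.447e-21 / 1.381e-23
Step 3: Theta_D = 104.8 K

104.8


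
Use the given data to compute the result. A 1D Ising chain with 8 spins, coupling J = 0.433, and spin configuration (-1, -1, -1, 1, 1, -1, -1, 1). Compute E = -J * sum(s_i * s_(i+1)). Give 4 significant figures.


Step 1: Nearest-neighbor products: 1, 1, -1, 1, -1, 1, -1
Step 2: Sum of products = 1
Step 3: E = -0.433 * 1 = -0.433

-0.433


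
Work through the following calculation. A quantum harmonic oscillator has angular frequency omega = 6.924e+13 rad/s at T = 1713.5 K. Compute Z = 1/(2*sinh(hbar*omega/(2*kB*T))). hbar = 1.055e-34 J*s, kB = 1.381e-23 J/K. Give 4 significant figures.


Step 1: Compute x = hbar*omega/(kB*T) = 1.055e-34*6.924e+13/(1.381e-23*1713.5) = 0.3087
Step 2: x/2 = 0.1543
Step 3: sinh(x/2) = 0.155
Step 4: Z = 1/(2*0.155) = 3.227

3.227


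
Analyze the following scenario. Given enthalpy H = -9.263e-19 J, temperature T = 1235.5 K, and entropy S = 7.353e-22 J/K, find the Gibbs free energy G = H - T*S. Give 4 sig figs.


Step 1: T*S = 1235.5 * 7.353e-22 = 9.085e-19 J
Step 2: G = H - T*S = -9.263e-19 - 9.085e-19
Step 3: G = -1.835e-18 J

-1.835e-18


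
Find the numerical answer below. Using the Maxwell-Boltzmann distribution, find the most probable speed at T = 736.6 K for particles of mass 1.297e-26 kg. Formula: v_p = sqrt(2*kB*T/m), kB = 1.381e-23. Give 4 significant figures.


Step 1: Numerator = 2*kB*T = 2*1.381e-23*736.6 = 2.034e-20
Step 2: Ratio = 2.034e-20 / 1.297e-26 = 1.569e+06
Step 3: v_p = sqrt(1.569e+06) = 1252 m/s

1252


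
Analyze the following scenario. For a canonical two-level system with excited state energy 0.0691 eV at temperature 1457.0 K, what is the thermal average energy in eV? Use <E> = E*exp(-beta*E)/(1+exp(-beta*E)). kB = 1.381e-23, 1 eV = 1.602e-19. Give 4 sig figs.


Step 1: beta*E = 0.0691*1.602e-19/(1.381e-23*1457.0) = 0.5502
Step 2: exp(-beta*E) = 0.5769
Step 3: <E> = 0.0691*0.5769/(1+0.5769) = 0.02528 eV

0.02528


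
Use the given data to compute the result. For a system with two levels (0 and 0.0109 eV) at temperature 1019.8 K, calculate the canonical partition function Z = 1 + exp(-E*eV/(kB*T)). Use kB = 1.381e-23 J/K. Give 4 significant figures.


Step 1: Compute beta*E = E*eV/(kB*T) = 0.0109*1.602e-19/(1.381e-23*1019.8) = 0.124
Step 2: exp(-beta*E) = exp(-0.124) = 0.8834
Step 3: Z = 1 + 0.8834 = 1.883

1.883


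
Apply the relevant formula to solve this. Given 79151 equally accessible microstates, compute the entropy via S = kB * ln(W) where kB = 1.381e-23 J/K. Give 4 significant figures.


Step 1: ln(W) = ln(79151) = 11.28
Step 2: S = kB * ln(W) = 1.381e-23 * 11.28
Step 3: S = 1.558e-22 J/K

1.558e-22


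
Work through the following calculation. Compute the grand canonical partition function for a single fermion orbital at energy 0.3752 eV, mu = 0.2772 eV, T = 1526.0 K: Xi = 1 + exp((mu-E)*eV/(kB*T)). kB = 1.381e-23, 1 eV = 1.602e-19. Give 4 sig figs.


Step 1: (mu - E) = 0.2772 - 0.3752 = -0.098 eV
Step 2: x = (mu-E)*eV/(kB*T) = -0.098*1.602e-19/(1.381e-23*1526.0) = -0.745
Step 3: exp(x) = 0.4747
Step 4: Xi = 1 + 0.4747 = 1.475

1.475


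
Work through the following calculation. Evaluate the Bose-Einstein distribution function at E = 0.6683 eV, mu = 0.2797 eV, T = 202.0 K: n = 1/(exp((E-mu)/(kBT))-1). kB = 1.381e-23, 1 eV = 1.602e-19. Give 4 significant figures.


Step 1: (E - mu) = 0.3886 eV
Step 2: x = (E-mu)*eV/(kB*T) = 0.3886*1.602e-19/(1.381e-23*202.0) = 22.32
Step 3: exp(x) = 4.918e+09
Step 4: n = 1/(exp(x)-1) = 2.033e-10

2.033e-10


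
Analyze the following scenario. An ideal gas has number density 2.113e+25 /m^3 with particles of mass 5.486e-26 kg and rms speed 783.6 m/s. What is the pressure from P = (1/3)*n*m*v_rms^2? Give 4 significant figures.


Step 1: v_rms^2 = 783.6^2 = 6.14e+05
Step 2: n*m = 2.113e+25*5.486e-26 = 1.159
Step 3: P = (1/3)*1.159*6.14e+05 = 2.373e+05 Pa

2.373e+05


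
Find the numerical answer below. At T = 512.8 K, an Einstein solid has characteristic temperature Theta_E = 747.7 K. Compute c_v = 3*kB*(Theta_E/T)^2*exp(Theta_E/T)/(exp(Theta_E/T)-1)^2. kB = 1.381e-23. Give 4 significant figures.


Step 1: x = Theta_E/T = 747.7/512.8 = 1.458
Step 2: x^2 = 2.126
Step 3: exp(x) = 4.298
Step 4: c_v = 3*1.381e-23*2.126*4.298/(4.298-1)^2 = 3.481e-23

3.481e-23


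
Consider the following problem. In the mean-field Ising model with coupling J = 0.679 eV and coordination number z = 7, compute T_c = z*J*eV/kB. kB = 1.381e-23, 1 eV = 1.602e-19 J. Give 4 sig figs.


Step 1: z*J = 7*0.679 = 4.753 eV
Step 2: Convert to Joules: 4.753*1.602e-19 = 7.614e-19 J
Step 3: T_c = 7.614e-19 / 1.381e-23 = 5.514e+04 K

5.514e+04


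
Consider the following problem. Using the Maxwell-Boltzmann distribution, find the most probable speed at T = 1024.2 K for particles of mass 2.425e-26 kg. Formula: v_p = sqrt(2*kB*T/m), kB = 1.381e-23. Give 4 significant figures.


Step 1: Numerator = 2*kB*T = 2*1.381e-23*1024.2 = 2.829e-20
Step 2: Ratio = 2.829e-20 / 2.425e-26 = 1.167e+06
Step 3: v_p = sqrt(1.167e+06) = 1080 m/s

1080


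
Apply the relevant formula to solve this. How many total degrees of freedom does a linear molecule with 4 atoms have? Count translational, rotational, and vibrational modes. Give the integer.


Step 1: Translational DOF = 3
Step 2: Rotational DOF (linear) = 2
Step 3: Vibrational DOF = 3*4 - 5 = 7
Step 4: Total = 3 + 2 + 7 = 12

12


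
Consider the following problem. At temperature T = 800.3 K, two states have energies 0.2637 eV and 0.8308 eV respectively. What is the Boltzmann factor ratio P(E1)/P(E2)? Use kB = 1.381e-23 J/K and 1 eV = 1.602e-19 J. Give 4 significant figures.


Step 1: Compute energy difference dE = E1 - E2 = 0.2637 - 0.8308 = -0.5671 eV
Step 2: Convert to Joules: dE_J = -0.5671 * 1.602e-19 = -9.085e-20 J
Step 3: Compute exponent = -dE_J / (kB * T) = -(-9.085e-20) / (1.381e-23 * 800.3) = 8.22
Step 4: P(E1)/P(E2) = exp(8.22) = 3715

3715


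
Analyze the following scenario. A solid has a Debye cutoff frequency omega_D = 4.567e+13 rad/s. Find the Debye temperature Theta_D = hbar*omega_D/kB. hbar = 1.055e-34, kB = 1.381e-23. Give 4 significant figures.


Step 1: hbar*omega_D = 1.055e-34 * 4.567e+13 = 4.818e-21 J
Step 2: Theta_D = 4.818e-21 / 1.381e-23
Step 3: Theta_D = 348.9 K

348.9


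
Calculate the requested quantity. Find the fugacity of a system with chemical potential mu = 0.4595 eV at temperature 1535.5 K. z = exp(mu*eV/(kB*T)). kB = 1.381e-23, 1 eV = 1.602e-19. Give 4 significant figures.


Step 1: Convert mu to Joules: 0.4595*1.602e-19 = 7.361e-20 J
Step 2: kB*T = 1.381e-23*1535.5 = 2.121e-20 J
Step 3: mu/(kB*T) = 3.471
Step 4: z = exp(3.471) = 32.18

32.18


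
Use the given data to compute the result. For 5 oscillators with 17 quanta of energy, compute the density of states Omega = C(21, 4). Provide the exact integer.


Step 1: Use binomial coefficient C(21, 4)
Step 2: Numerator = 21! / 17!
Step 3: Denominator = 4!
Step 4: Omega = 5985

5985


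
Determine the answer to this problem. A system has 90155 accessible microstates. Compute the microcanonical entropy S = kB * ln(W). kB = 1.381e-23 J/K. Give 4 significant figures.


Step 1: ln(W) = ln(90155) = 11.41
Step 2: S = kB * ln(W) = 1.381e-23 * 11.41
Step 3: S = 1.576e-22 J/K

1.576e-22


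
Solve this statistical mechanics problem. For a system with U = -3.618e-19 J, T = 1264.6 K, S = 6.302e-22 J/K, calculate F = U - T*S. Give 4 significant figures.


Step 1: T*S = 1264.6 * 6.302e-22 = 7.97e-19 J
Step 2: F = U - T*S = -3.618e-19 - 7.97e-19
Step 3: F = -1.159e-18 J

-1.159e-18


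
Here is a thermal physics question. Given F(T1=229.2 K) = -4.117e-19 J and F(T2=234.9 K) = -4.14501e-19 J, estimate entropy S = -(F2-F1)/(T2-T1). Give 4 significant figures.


Step 1: dF = F2 - F1 = -4.14501e-19 - (-4.117e-19) = -2.801e-21 J
Step 2: dT = T2 - T1 = 234.9 - 229.2 = 5.7 K
Step 3: S = -dF/dT = -(-2.801e-21)/5.7 = 4.914e-22 J/K

4.914e-22


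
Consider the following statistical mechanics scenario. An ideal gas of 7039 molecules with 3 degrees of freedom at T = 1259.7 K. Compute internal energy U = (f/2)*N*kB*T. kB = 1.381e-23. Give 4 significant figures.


Step 1: f/2 = 3/2 = 1.5
Step 2: N*kB*T = 7039*1.381e-23*1259.7 = 1.225e-16
Step 3: U = 1.5 * 1.225e-16 = 1.837e-16 J

1.837e-16


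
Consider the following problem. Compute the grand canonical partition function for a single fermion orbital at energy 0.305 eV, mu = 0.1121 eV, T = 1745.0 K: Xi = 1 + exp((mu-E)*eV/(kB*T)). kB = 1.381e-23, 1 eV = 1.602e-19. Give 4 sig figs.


Step 1: (mu - E) = 0.1121 - 0.305 = -0.1929 eV
Step 2: x = (mu-E)*eV/(kB*T) = -0.1929*1.602e-19/(1.381e-23*1745.0) = -1.282
Step 3: exp(x) = 0.2774
Step 4: Xi = 1 + 0.2774 = 1.277

1.277


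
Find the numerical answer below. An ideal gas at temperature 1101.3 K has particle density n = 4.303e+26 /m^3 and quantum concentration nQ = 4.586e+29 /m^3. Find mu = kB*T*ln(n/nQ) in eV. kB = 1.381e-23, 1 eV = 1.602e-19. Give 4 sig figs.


Step 1: n/nQ = 4.303e+26/4.586e+29 = 0.0009383
Step 2: ln(n/nQ) = -6.971
Step 3: mu = kB*T*ln(n/nQ) = 1.521e-20*-6.971 = -1.06e-19 J
Step 4: Convert to eV: -1.06e-19/1.602e-19 = -0.6619 eV

-0.6619


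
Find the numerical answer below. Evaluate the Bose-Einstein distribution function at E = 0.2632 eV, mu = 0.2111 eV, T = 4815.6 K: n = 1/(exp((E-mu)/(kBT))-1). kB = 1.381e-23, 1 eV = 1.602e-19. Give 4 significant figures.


Step 1: (E - mu) = 0.0521 eV
Step 2: x = (E-mu)*eV/(kB*T) = 0.0521*1.602e-19/(1.381e-23*4815.6) = 0.1255
Step 3: exp(x) = 1.134
Step 4: n = 1/(exp(x)-1) = 7.478

7.478


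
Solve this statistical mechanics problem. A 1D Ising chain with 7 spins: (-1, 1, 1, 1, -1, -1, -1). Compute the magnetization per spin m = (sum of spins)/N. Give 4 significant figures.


Step 1: Count up spins (+1): 3, down spins (-1): 4
Step 2: Total magnetization M = 3 - 4 = -1
Step 3: m = M/N = -1/7 = -0.1429

-0.1429


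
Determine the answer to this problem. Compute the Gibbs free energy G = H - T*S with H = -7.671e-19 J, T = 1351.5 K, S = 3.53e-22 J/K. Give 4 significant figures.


Step 1: T*S = 1351.5 * 3.53e-22 = 4.771e-19 J
Step 2: G = H - T*S = -7.671e-19 - 4.771e-19
Step 3: G = -1.244e-18 J

-1.244e-18


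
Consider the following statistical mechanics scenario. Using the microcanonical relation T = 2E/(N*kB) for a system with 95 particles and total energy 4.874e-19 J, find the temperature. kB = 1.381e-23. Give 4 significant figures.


Step 1: Numerator = 2*E = 2*4.874e-19 = 9.748e-19 J
Step 2: Denominator = N*kB = 95*1.381e-23 = 1.312e-21
Step 3: T = 9.748e-19 / 1.312e-21 = 743 K

743


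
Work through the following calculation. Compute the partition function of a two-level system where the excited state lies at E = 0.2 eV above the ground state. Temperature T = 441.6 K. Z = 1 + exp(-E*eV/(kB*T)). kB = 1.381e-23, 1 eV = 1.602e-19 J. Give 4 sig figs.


Step 1: Compute beta*E = E*eV/(kB*T) = 0.2*1.602e-19/(1.381e-23*441.6) = 5.254
Step 2: exp(-beta*E) = exp(-5.254) = 0.005228
Step 3: Z = 1 + 0.005228 = 1.005

1.005


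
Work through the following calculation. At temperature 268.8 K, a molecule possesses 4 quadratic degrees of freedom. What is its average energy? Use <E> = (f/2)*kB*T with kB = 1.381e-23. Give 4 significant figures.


Step 1: f/2 = 4/2 = 2
Step 2: kB*T = 1.381e-23 * 268.8 = 3.712e-21
Step 3: <E> = 2 * 3.712e-21 = 7.424e-21 J

7.424e-21


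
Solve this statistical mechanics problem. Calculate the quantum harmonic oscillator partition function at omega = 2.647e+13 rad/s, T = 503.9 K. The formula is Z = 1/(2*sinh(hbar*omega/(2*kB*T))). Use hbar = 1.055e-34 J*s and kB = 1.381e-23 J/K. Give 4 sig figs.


Step 1: Compute x = hbar*omega/(kB*T) = 1.055e-34*2.647e+13/(1.381e-23*503.9) = 0.4013
Step 2: x/2 = 0.2006
Step 3: sinh(x/2) = 0.202
Step 4: Z = 1/(2*0.202) = 2.475

2.475


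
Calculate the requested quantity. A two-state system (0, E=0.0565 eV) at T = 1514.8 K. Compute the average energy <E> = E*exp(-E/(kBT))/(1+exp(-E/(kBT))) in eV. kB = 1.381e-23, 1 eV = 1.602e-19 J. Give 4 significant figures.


Step 1: beta*E = 0.0565*1.602e-19/(1.381e-23*1514.8) = 0.4327
Step 2: exp(-beta*E) = 0.6488
Step 3: <E> = 0.0565*0.6488/(1+0.6488) = 0.02223 eV

0.02223


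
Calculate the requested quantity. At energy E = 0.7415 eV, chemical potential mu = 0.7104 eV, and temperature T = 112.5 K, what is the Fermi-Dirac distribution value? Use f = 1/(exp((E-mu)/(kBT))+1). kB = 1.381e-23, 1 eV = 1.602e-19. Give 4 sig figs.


Step 1: (E - mu) = 0.7415 - 0.7104 = 0.0311 eV
Step 2: Convert: (E-mu)*eV = 4.982e-21 J
Step 3: x = (E-mu)*eV/(kB*T) = 3.207
Step 4: f = 1/(exp(3.207)+1) = 0.03891

0.03891


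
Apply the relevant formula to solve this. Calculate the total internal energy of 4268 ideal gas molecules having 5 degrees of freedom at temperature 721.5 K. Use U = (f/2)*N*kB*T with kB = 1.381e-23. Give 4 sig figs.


Step 1: f/2 = 5/2 = 2.5
Step 2: N*kB*T = 4268*1.381e-23*721.5 = 4.253e-17
Step 3: U = 2.5 * 4.253e-17 = 1.063e-16 J

1.063e-16


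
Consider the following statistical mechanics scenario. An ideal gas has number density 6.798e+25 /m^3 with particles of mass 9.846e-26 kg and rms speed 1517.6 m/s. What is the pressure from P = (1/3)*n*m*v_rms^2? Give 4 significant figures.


Step 1: v_rms^2 = 1517.6^2 = 2.303e+06
Step 2: n*m = 6.798e+25*9.846e-26 = 6.693
Step 3: P = (1/3)*6.693*2.303e+06 = 5.138e+06 Pa

5.138e+06


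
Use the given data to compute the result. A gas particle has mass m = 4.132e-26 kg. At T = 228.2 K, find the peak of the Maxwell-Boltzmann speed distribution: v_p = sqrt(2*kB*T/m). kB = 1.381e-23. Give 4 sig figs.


Step 1: Numerator = 2*kB*T = 2*1.381e-23*228.2 = 6.303e-21
Step 2: Ratio = 6.303e-21 / 4.132e-26 = 1.525e+05
Step 3: v_p = sqrt(1.525e+05) = 390.6 m/s

390.6


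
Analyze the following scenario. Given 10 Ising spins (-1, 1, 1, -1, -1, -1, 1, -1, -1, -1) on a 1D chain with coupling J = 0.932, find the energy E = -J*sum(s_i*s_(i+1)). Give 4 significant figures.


Step 1: Nearest-neighbor products: -1, 1, -1, 1, 1, -1, -1, 1, 1
Step 2: Sum of products = 1
Step 3: E = -0.932 * 1 = -0.932

-0.932


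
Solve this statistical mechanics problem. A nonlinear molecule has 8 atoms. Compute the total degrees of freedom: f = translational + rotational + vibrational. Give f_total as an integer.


Step 1: Translational DOF = 3
Step 2: Rotational DOF (nonlinear) = 3
Step 3: Vibrational DOF = 3*8 - 6 = 18
Step 4: Total = 3 + 3 + 18 = 24

24


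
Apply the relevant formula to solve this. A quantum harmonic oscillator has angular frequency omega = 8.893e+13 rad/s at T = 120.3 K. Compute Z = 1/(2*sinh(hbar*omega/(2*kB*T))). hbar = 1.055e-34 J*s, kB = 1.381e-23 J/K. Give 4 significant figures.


Step 1: Compute x = hbar*omega/(kB*T) = 1.055e-34*8.893e+13/(1.381e-23*120.3) = 5.647
Step 2: x/2 = 2.824
Step 3: sinh(x/2) = 8.389
Step 4: Z = 1/(2*8.389) = 0.0596

0.0596


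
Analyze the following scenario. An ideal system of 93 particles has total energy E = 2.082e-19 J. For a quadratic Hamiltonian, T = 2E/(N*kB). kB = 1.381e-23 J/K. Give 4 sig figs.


Step 1: Numerator = 2*E = 2*2.082e-19 = 4.164e-19 J
Step 2: Denominator = N*kB = 93*1.381e-23 = 1.284e-21
Step 3: T = 4.164e-19 / 1.284e-21 = 324.2 K

324.2


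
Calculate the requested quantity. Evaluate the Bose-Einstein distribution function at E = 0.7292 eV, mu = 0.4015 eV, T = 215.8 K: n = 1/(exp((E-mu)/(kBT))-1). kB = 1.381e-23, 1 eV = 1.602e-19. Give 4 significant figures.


Step 1: (E - mu) = 0.3277 eV
Step 2: x = (E-mu)*eV/(kB*T) = 0.3277*1.602e-19/(1.381e-23*215.8) = 17.62
Step 3: exp(x) = 4.47e+07
Step 4: n = 1/(exp(x)-1) = 2.237e-08

2.237e-08


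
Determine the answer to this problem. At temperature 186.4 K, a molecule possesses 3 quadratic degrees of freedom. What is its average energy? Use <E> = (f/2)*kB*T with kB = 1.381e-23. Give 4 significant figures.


Step 1: f/2 = 3/2 = 1.5
Step 2: kB*T = 1.381e-23 * 186.4 = 2.574e-21
Step 3: <E> = 1.5 * 2.574e-21 = 3.861e-21 J

3.861e-21


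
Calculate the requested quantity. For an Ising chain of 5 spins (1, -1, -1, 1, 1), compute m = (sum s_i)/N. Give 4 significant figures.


Step 1: Count up spins (+1): 3, down spins (-1): 2
Step 2: Total magnetization M = 3 - 2 = 1
Step 3: m = M/N = 1/5 = 0.2

0.2


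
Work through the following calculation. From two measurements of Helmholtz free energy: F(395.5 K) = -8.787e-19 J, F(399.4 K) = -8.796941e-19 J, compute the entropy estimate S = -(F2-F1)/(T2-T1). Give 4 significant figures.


Step 1: dF = F2 - F1 = -8.796941e-19 - (-8.787e-19) = -9.941e-22 J
Step 2: dT = T2 - T1 = 399.4 - 395.5 = 3.9 K
Step 3: S = -dF/dT = -(-9.941e-22)/3.9 = 2.549e-22 J/K

2.549e-22


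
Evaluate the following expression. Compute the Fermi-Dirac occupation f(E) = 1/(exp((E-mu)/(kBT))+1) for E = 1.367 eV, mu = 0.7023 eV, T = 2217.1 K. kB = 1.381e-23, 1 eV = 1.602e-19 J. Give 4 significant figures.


Step 1: (E - mu) = 1.367 - 0.7023 = 0.6647 eV
Step 2: Convert: (E-mu)*eV = 1.065e-19 J
Step 3: x = (E-mu)*eV/(kB*T) = 3.478
Step 4: f = 1/(exp(3.478)+1) = 0.02995

0.02995


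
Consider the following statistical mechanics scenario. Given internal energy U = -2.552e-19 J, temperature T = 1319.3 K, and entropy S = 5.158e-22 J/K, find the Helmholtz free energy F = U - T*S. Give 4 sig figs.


Step 1: T*S = 1319.3 * 5.158e-22 = 6.805e-19 J
Step 2: F = U - T*S = -2.552e-19 - 6.805e-19
Step 3: F = -9.357e-19 J

-9.357e-19


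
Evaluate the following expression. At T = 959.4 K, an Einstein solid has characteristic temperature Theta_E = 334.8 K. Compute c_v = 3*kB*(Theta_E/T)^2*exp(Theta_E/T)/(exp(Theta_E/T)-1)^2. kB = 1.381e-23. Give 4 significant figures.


Step 1: x = Theta_E/T = 334.8/959.4 = 0.349
Step 2: x^2 = 0.1218
Step 3: exp(x) = 1.418
Step 4: c_v = 3*1.381e-23*0.1218*1.418/(1.418-1)^2 = 4.101e-23

4.101e-23


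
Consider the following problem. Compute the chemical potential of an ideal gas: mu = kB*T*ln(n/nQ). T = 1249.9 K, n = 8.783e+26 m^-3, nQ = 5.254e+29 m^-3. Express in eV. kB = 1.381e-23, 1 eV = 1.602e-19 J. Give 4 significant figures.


Step 1: n/nQ = 8.783e+26/5.254e+29 = 0.001672
Step 2: ln(n/nQ) = -6.394
Step 3: mu = kB*T*ln(n/nQ) = 1.726e-20*-6.394 = -1.104e-19 J
Step 4: Convert to eV: -1.104e-19/1.602e-19 = -0.6889 eV

-0.6889


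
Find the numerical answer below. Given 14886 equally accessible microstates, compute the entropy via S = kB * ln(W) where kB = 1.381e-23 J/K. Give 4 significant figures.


Step 1: ln(W) = ln(14886) = 9.608
Step 2: S = kB * ln(W) = 1.381e-23 * 9.608
Step 3: S = 1.327e-22 J/K

1.327e-22


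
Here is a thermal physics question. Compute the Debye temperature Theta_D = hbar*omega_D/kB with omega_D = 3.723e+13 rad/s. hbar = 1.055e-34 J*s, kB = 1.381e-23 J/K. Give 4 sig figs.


Step 1: hbar*omega_D = 1.055e-34 * 3.723e+13 = 3.928e-21 J
Step 2: Theta_D = 3.928e-21 / 1.381e-23
Step 3: Theta_D = 284.4 K

284.4


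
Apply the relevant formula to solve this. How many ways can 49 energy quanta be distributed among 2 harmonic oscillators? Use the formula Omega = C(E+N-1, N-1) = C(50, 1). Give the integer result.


Step 1: Use binomial coefficient C(50, 1)
Step 2: Numerator = 50! / 49!
Step 3: Denominator = 1!
Step 4: Omega = 50

50


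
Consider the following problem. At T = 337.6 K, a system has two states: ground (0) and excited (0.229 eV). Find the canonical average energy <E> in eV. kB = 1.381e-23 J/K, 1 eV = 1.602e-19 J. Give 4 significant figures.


Step 1: beta*E = 0.229*1.602e-19/(1.381e-23*337.6) = 7.869
Step 2: exp(-beta*E) = 0.0003825
Step 3: <E> = 0.229*0.0003825/(1+0.0003825) = 8.757e-05 eV

8.757e-05


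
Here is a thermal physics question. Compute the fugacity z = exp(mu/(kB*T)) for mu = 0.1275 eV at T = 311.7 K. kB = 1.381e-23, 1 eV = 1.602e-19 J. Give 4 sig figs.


Step 1: Convert mu to Joules: 0.1275*1.602e-19 = 2.043e-20 J
Step 2: kB*T = 1.381e-23*311.7 = 4.305e-21 J
Step 3: mu/(kB*T) = 4.745
Step 4: z = exp(4.745) = 115

115


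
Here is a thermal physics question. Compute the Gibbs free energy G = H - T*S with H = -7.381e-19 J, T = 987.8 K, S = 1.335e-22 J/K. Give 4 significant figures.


Step 1: T*S = 987.8 * 1.335e-22 = 1.319e-19 J
Step 2: G = H - T*S = -7.381e-19 - 1.319e-19
Step 3: G = -8.7e-19 J

-8.7e-19


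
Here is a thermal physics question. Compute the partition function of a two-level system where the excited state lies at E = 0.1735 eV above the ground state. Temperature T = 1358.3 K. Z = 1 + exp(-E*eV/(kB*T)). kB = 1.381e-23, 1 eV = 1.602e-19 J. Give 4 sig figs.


Step 1: Compute beta*E = E*eV/(kB*T) = 0.1735*1.602e-19/(1.381e-23*1358.3) = 1.482
Step 2: exp(-beta*E) = exp(-1.482) = 0.2272
Step 3: Z = 1 + 0.2272 = 1.227

1.227


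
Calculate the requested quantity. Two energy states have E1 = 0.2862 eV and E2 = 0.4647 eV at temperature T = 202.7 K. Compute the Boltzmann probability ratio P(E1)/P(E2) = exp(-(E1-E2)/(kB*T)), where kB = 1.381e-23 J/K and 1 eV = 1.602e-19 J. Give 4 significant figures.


Step 1: Compute energy difference dE = E1 - E2 = 0.2862 - 0.4647 = -0.1785 eV
Step 2: Convert to Joules: dE_J = -0.1785 * 1.602e-19 = -2.86e-20 J
Step 3: Compute exponent = -dE_J / (kB * T) = -(-2.86e-20) / (1.381e-23 * 202.7) = 10.22
Step 4: P(E1)/P(E2) = exp(10.22) = 2.732e+04

2.732e+04


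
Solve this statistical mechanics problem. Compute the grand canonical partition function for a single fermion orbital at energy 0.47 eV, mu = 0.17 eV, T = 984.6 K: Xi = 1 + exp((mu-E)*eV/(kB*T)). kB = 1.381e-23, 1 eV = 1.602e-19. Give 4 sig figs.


Step 1: (mu - E) = 0.17 - 0.47 = -0.3 eV
Step 2: x = (mu-E)*eV/(kB*T) = -0.3*1.602e-19/(1.381e-23*984.6) = -3.535
Step 3: exp(x) = 0.02917
Step 4: Xi = 1 + 0.02917 = 1.029

1.029


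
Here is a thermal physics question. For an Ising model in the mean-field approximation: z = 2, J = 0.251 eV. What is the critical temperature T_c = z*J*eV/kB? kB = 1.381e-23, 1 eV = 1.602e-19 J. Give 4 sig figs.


Step 1: z*J = 2*0.251 = 0.502 eV
Step 2: Convert to Joules: 0.502*1.602e-19 = 8.042e-20 J
Step 3: T_c = 8.042e-20 / 1.381e-23 = 5823 K

5823


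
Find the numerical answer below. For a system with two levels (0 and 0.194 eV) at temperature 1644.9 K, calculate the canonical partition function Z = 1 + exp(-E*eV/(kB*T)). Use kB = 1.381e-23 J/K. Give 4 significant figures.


Step 1: Compute beta*E = E*eV/(kB*T) = 0.194*1.602e-19/(1.381e-23*1644.9) = 1.368
Step 2: exp(-beta*E) = exp(-1.368) = 0.2546
Step 3: Z = 1 + 0.2546 = 1.255

1.255


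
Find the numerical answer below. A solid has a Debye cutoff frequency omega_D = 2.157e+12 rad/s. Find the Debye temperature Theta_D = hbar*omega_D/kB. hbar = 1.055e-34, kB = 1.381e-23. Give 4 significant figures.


Step 1: hbar*omega_D = 1.055e-34 * 2.157e+12 = 2.276e-22 J
Step 2: Theta_D = 2.276e-22 / 1.381e-23
Step 3: Theta_D = 16.48 K

16.48


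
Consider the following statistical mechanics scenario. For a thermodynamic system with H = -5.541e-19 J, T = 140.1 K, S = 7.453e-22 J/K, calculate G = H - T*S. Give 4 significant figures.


Step 1: T*S = 140.1 * 7.453e-22 = 1.044e-19 J
Step 2: G = H - T*S = -5.541e-19 - 1.044e-19
Step 3: G = -6.585e-19 J

-6.585e-19


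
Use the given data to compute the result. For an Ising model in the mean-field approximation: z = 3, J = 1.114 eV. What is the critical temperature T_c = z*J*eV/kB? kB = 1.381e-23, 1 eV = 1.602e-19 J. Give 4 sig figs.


Step 1: z*J = 3*1.114 = 3.342 eV
Step 2: Convert to Joules: 3.342*1.602e-19 = 5.354e-19 J
Step 3: T_c = 5.354e-19 / 1.381e-23 = 3.877e+04 K

3.877e+04


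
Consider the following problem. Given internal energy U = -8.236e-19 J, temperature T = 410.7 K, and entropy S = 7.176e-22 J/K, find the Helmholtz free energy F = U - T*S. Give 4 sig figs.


Step 1: T*S = 410.7 * 7.176e-22 = 2.947e-19 J
Step 2: F = U - T*S = -8.236e-19 - 2.947e-19
Step 3: F = -1.118e-18 J

-1.118e-18


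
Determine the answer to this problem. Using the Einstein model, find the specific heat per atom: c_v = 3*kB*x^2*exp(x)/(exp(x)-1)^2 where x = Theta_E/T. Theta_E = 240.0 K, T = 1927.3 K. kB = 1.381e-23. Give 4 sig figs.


Step 1: x = Theta_E/T = 240.0/1927.3 = 0.1245
Step 2: x^2 = 0.01551
Step 3: exp(x) = 1.133
Step 4: c_v = 3*1.381e-23*0.01551*1.133/(1.133-1)^2 = 4.138e-23

4.138e-23


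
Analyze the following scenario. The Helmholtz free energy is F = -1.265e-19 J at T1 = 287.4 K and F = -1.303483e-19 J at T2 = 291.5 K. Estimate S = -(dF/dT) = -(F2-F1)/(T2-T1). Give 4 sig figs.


Step 1: dF = F2 - F1 = -1.303483e-19 - (-1.265e-19) = -3.8483e-21 J
Step 2: dT = T2 - T1 = 291.5 - 287.4 = 4.1 K
Step 3: S = -dF/dT = -(-3.8483e-21)/4.1 = 9.386e-22 J/K

9.386e-22


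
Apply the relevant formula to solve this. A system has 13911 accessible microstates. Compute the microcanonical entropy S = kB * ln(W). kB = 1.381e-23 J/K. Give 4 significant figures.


Step 1: ln(W) = ln(13911) = 9.54
Step 2: S = kB * ln(W) = 1.381e-23 * 9.54
Step 3: S = 1.318e-22 J/K

1.318e-22


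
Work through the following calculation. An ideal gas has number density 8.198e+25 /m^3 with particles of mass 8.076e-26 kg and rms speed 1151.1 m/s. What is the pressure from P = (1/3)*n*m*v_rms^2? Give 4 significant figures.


Step 1: v_rms^2 = 1151.1^2 = 1.325e+06
Step 2: n*m = 8.198e+25*8.076e-26 = 6.621
Step 3: P = (1/3)*6.621*1.325e+06 = 2.924e+06 Pa

2.924e+06


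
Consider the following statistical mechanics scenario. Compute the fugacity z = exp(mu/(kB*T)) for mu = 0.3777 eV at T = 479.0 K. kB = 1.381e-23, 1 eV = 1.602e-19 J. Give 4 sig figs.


Step 1: Convert mu to Joules: 0.3777*1.602e-19 = 6.051e-20 J
Step 2: kB*T = 1.381e-23*479.0 = 6.615e-21 J
Step 3: mu/(kB*T) = 9.147
Step 4: z = exp(9.147) = 9387

9387


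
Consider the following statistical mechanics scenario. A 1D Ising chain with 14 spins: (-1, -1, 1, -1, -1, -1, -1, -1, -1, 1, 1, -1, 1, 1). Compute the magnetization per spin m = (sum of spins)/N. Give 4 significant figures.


Step 1: Count up spins (+1): 5, down spins (-1): 9
Step 2: Total magnetization M = 5 - 9 = -4
Step 3: m = M/N = -4/14 = -0.2857

-0.2857


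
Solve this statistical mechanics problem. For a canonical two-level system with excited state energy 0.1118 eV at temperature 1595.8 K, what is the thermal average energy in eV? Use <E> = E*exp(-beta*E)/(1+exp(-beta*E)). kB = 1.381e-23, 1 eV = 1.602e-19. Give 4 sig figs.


Step 1: beta*E = 0.1118*1.602e-19/(1.381e-23*1595.8) = 0.8127
Step 2: exp(-beta*E) = 0.4437
Step 3: <E> = 0.1118*0.4437/(1+0.4437) = 0.03436 eV

0.03436


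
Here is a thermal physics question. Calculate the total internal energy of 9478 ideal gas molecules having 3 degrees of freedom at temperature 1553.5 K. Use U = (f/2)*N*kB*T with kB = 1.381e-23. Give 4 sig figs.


Step 1: f/2 = 3/2 = 1.5
Step 2: N*kB*T = 9478*1.381e-23*1553.5 = 2.033e-16
Step 3: U = 1.5 * 2.033e-16 = 3.05e-16 J

3.05e-16


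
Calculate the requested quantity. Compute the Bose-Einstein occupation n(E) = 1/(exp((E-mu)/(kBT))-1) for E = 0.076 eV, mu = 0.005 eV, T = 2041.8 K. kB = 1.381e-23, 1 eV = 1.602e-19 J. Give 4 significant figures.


Step 1: (E - mu) = 0.071 eV
Step 2: x = (E-mu)*eV/(kB*T) = 0.071*1.602e-19/(1.381e-23*2041.8) = 0.4034
Step 3: exp(x) = 1.497
Step 4: n = 1/(exp(x)-1) = 2.013

2.013


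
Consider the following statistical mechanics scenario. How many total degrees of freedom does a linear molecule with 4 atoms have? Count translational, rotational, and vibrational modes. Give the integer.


Step 1: Translational DOF = 3
Step 2: Rotational DOF (linear) = 2
Step 3: Vibrational DOF = 3*4 - 5 = 7
Step 4: Total = 3 + 2 + 7 = 12

12


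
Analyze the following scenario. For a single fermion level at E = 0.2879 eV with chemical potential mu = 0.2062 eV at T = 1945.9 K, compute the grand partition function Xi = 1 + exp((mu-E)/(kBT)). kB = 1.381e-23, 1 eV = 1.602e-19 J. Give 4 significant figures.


Step 1: (mu - E) = 0.2062 - 0.2879 = -0.0817 eV
Step 2: x = (mu-E)*eV/(kB*T) = -0.0817*1.602e-19/(1.381e-23*1945.9) = -0.487
Step 3: exp(x) = 0.6144
Step 4: Xi = 1 + 0.6144 = 1.614

1.614


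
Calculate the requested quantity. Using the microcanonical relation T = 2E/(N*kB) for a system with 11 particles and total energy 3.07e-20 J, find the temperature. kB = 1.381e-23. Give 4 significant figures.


Step 1: Numerator = 2*E = 2*3.07e-20 = 6.14e-20 J
Step 2: Denominator = N*kB = 11*1.381e-23 = 1.519e-22
Step 3: T = 6.14e-20 / 1.519e-22 = 404.2 K

404.2


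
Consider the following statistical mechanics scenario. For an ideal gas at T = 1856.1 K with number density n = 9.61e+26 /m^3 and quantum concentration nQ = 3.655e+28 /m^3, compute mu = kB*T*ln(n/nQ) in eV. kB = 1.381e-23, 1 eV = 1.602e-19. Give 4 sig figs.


Step 1: n/nQ = 9.61e+26/3.655e+28 = 0.02629
Step 2: ln(n/nQ) = -3.638
Step 3: mu = kB*T*ln(n/nQ) = 2.563e-20*-3.638 = -9.326e-20 J
Step 4: Convert to eV: -9.326e-20/1.602e-19 = -0.5822 eV

-0.5822


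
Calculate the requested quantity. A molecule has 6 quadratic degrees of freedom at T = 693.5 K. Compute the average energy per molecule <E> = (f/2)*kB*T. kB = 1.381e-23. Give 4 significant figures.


Step 1: f/2 = 6/2 = 3
Step 2: kB*T = 1.381e-23 * 693.5 = 9.577e-21
Step 3: <E> = 3 * 9.577e-21 = 2.873e-20 J

2.873e-20


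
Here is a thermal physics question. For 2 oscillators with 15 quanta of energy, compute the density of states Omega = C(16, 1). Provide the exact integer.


Step 1: Use binomial coefficient C(16, 1)
Step 2: Numerator = 16! / 15!
Step 3: Denominator = 1!
Step 4: Omega = 16

16


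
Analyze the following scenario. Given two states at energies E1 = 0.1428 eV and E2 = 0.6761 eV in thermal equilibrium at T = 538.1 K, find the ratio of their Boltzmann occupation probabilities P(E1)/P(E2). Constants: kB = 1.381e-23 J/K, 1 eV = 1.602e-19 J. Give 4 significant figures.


Step 1: Compute energy difference dE = E1 - E2 = 0.1428 - 0.6761 = -0.5333 eV
Step 2: Convert to Joules: dE_J = -0.5333 * 1.602e-19 = -8.543e-20 J
Step 3: Compute exponent = -dE_J / (kB * T) = -(-8.543e-20) / (1.381e-23 * 538.1) = 11.5
Step 4: P(E1)/P(E2) = exp(11.5) = 9.84e+04

9.84e+04


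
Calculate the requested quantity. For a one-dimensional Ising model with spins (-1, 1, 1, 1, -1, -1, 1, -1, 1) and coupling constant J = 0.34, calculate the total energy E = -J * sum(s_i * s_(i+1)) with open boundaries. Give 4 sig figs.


Step 1: Nearest-neighbor products: -1, 1, 1, -1, 1, -1, -1, -1
Step 2: Sum of products = -2
Step 3: E = -0.34 * -2 = 0.68

0.68


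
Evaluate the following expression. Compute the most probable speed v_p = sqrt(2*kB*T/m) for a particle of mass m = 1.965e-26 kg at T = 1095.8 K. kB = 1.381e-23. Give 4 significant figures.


Step 1: Numerator = 2*kB*T = 2*1.381e-23*1095.8 = 3.027e-20
Step 2: Ratio = 3.027e-20 / 1.965e-26 = 1.54e+06
Step 3: v_p = sqrt(1.54e+06) = 1241 m/s

1241


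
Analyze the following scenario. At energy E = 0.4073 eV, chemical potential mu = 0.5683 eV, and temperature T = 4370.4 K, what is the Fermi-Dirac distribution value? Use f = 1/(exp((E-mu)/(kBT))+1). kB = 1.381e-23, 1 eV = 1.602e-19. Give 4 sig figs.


Step 1: (E - mu) = 0.4073 - 0.5683 = -0.161 eV
Step 2: Convert: (E-mu)*eV = -2.579e-20 J
Step 3: x = (E-mu)*eV/(kB*T) = -0.4273
Step 4: f = 1/(exp(-0.4273)+1) = 0.6052

0.6052


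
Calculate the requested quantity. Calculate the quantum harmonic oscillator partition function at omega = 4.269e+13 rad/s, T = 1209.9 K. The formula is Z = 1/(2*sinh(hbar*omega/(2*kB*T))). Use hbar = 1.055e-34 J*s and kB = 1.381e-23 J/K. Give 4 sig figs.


Step 1: Compute x = hbar*omega/(kB*T) = 1.055e-34*4.269e+13/(1.381e-23*1209.9) = 0.2695
Step 2: x/2 = 0.1348
Step 3: sinh(x/2) = 0.1352
Step 4: Z = 1/(2*0.1352) = 3.699

3.699


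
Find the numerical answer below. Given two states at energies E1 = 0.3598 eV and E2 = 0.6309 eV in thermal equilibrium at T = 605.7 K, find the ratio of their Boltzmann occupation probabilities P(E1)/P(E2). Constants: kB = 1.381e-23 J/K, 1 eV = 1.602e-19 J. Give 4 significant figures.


Step 1: Compute energy difference dE = E1 - E2 = 0.3598 - 0.6309 = -0.2711 eV
Step 2: Convert to Joules: dE_J = -0.2711 * 1.602e-19 = -4.343e-20 J
Step 3: Compute exponent = -dE_J / (kB * T) = -(-4.343e-20) / (1.381e-23 * 605.7) = 5.192
Step 4: P(E1)/P(E2) = exp(5.192) = 179.8

179.8


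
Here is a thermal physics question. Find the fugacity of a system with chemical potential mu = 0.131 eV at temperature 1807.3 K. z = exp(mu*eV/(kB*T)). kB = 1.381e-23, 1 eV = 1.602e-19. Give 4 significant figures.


Step 1: Convert mu to Joules: 0.131*1.602e-19 = 2.099e-20 J
Step 2: kB*T = 1.381e-23*1807.3 = 2.496e-20 J
Step 3: mu/(kB*T) = 0.8408
Step 4: z = exp(0.8408) = 2.318

2.318


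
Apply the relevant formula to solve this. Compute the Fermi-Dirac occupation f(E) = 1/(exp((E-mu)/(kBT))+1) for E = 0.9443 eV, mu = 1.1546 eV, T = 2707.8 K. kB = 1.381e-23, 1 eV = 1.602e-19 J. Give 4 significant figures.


Step 1: (E - mu) = 0.9443 - 1.1546 = -0.2103 eV
Step 2: Convert: (E-mu)*eV = -3.369e-20 J
Step 3: x = (E-mu)*eV/(kB*T) = -0.9009
Step 4: f = 1/(exp(-0.9009)+1) = 0.7111

0.7111


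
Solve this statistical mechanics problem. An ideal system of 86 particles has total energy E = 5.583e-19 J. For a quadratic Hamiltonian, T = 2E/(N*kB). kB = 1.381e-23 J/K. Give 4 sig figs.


Step 1: Numerator = 2*E = 2*5.583e-19 = 1.117e-18 J
Step 2: Denominator = N*kB = 86*1.381e-23 = 1.188e-21
Step 3: T = 1.117e-18 / 1.188e-21 = 940.2 K

940.2
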